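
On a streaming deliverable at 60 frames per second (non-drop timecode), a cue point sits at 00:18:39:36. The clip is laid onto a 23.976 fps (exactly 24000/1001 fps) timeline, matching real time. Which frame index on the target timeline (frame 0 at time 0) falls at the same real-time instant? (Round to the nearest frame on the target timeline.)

Source frame index: (0×3600 + 18×60 + 39) × 60 + 36 = 67176.
Real time: 67176 / (60) = 5598/5 s.
Target frame: (5598/5) × (24000/1001) = 26870400/1001 ≈ 26843.556 → 26844.

frame 26844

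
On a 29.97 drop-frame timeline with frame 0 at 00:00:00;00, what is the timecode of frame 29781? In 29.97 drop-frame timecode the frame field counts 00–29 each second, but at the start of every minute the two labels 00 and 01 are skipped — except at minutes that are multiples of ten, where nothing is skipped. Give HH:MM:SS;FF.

Each 10-minute DF block holds 10 × 60 × 30 − 9 × 2 = 17982 frames. 29781 ÷ 17982 → 1 full block, remainder 11799.
Within the partial block the first minute is 1800 frames and each further minute 1798, so 6 further minute boundaries passed. Total skipped labels = 18 × 1 + 2 × 6 = 30.
Non-drop label index = 29781 + 30 = 29811; at 30 labels/s that is 00:16:33:21, i.e. DF 00:16:33;21.

00:16:33;21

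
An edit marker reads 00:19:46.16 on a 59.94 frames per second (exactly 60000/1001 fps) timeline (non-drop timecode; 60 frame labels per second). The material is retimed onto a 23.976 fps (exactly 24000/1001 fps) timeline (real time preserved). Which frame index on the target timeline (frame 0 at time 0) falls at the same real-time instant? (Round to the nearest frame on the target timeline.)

Source frame index: (0×3600 + 19×60 + 46) × 60 + 16 = 71176.
Real time: 71176 / (60000/1001) = 8905897/7500 s.
Target frame: (8905897/7500) × (24000/1001) = 142352/5 ≈ 28470.400 → 28470.

frame 28470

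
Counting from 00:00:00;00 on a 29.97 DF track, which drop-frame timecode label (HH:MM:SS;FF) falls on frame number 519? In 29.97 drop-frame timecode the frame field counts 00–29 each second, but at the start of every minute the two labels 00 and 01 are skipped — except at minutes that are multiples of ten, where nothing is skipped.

Ten DF minutes hold 17982 frames, so frame 519 lies in block 0 (frames 0–17981) with 519 frames into that block.
The block's first minute is 1800 frames and the rest 1798 each; 519 frames reaches minute 0, so 0 × 18 + 0 × 2 = 0 labels have been skipped so far.
Adding those back, label number 519 + 0 = 519 at 30 labels/s is 17 s + 9 f = 0 h 0 min 17 s frame 9, i.e. 00:00:17;09.

00:00:17;09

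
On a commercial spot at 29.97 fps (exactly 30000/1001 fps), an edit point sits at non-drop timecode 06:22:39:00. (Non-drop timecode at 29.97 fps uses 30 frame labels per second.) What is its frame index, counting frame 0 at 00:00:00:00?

frame 688770

Total seconds to the label: (6 × 3600 + 22 × 60 + 39) = 22959.
Frame index = 22959 × 30 + 0 = 688770.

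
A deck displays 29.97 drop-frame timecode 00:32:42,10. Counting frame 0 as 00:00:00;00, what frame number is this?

As if non-drop at 30 labels/s: (0 × 3600 + 32 × 60 + 42) × 30 + 10 = 58870.
Minute boundaries passed: 32; those not divisible by 10: 32 − 3 = 29; dropped labels = 2 × 29 = 58.
Actual frame index = 58870 − 58 = 58812.

58812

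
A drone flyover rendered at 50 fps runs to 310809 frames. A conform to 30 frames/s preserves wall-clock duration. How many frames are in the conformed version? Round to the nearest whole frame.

Frames at target rate = 310809 × (30) / (50) = 932427/5 ≈ 186485.400.
Nearest whole frame: 186485.

186485 frames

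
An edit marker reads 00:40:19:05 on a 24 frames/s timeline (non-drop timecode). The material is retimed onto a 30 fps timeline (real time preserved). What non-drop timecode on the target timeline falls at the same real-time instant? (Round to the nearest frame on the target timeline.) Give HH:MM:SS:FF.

00:40:19:06

Source frame index: (0×3600 + 40×60 + 19) × 24 + 5 = 58061.
Real time: 58061 / (24) = 58061/24 s.
Target frame: (58061/24) × (30) = 290305/4 ≈ 72576.250 → 72576.
At 30 labels/s: frame 72576 → 00:40:19:06.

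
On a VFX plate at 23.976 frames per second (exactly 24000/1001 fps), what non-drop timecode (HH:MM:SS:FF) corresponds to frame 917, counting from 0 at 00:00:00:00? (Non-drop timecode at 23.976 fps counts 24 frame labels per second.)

00:00:38:05

917 ÷ 24 = 38 full seconds, remainder 5 frames.
38 s = 0 h 0 min 38 s.
Timecode: 00:00:38:05.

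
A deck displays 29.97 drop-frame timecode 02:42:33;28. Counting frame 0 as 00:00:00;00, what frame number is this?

292326

As if non-drop at 30 labels/s: (2 × 3600 + 42 × 60 + 33) × 30 + 28 = 292618.
Minute boundaries passed: 162; those not divisible by 10: 162 − 16 = 146; dropped labels = 2 × 146 = 292.
Actual frame index = 292618 − 292 = 292326.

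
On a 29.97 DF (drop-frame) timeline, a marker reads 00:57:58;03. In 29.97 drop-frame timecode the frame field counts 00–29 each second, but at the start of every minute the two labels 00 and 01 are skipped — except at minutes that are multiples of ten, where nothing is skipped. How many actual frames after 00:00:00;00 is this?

104239

As if non-drop at 30 labels/s: (0 × 3600 + 57 × 60 + 58) × 30 + 3 = 104343.
Minute boundaries passed: 57; those not divisible by 10: 57 − 5 = 52; dropped labels = 2 × 52 = 104.
Actual frame index = 104343 − 104 = 104239.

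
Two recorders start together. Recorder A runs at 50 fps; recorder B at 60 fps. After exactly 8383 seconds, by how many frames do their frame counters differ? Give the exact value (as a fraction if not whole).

83830 frames

A emits 50 × 8383 = 419150 frames; B emits 60 × 8383 = 502980.
Difference = 83830 frames; B is ahead of A.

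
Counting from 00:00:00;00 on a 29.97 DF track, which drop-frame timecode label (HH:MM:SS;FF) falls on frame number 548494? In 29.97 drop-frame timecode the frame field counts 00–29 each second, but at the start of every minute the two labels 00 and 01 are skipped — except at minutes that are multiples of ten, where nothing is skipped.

05:05:01;14

Ten DF minutes hold 17982 frames, so frame 548494 lies in block 30 (frames 539460–557441) with 9034 frames into that block.
The block's first minute is 1800 frames and the rest 1798 each; 9034 frames reaches minute 5, so 30 × 18 + 5 × 2 = 550 labels have been skipped so far.
Adding those back, label number 548494 + 550 = 549044 at 30 labels/s is 18301 s + 14 f = 5 h 5 min 1 s frame 14, i.e. 05:05:01;14.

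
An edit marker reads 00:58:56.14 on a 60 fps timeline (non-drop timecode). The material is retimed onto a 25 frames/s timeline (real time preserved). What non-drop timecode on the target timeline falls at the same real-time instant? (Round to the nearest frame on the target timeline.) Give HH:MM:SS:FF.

Source frame index: (0×3600 + 58×60 + 56) × 60 + 14 = 212174.
Real time: 212174 / (60) = 106087/30 s.
Target frame: (106087/30) × (25) = 530435/6 ≈ 88405.833 → 88406.
At 25 labels/s: frame 88406 → 00:58:56:06.

00:58:56:06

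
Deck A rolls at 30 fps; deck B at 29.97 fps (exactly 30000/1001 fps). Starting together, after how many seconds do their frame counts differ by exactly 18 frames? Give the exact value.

600.6 seconds

The gap grows by |30000/1001 − 30| = 30/1001 frames per second.
Time for a 18-frame gap: 18 ÷ (30/1001) = 600.6 s.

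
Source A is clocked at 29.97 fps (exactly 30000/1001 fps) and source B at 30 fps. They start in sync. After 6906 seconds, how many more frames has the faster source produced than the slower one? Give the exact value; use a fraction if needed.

207180/1001 frames

A emits 30000/1001 × 6906 = 207180000/1001 frames; B emits 30 × 6906 = 207180.
Difference = 207180/1001 frames (≈ 206.9730); B is ahead of A.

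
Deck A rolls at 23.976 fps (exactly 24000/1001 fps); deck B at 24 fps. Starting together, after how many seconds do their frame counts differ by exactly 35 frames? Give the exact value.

The gap grows by |24 − 24000/1001| = 24/1001 frames per second.
Time for a 35-frame gap: 35 ÷ (24/1001) = 35035/24 s.

35035/24 seconds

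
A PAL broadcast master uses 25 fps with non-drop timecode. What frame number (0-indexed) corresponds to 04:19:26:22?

frame 389172

Total seconds to the label: (4 × 3600 + 19 × 60 + 26) = 15566.
Frame index = 15566 × 25 + 22 = 389172.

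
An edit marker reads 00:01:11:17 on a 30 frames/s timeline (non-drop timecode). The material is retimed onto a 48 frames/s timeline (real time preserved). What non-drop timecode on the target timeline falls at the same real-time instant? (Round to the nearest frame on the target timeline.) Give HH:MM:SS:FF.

00:01:11:27

Source frame index: (0×3600 + 1×60 + 11) × 30 + 17 = 2147.
Real time: 2147 / (30) = 2147/30 s.
Target frame: (2147/30) × (48) = 17176/5 ≈ 3435.200 → 3435.
At 48 labels/s: frame 3435 → 00:01:11:27.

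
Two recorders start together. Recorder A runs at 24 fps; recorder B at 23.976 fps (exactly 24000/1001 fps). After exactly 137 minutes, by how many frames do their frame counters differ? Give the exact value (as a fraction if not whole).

137 min = 8220 s.
A emits 24 × 8220 = 197280 frames; B emits 24000/1001 × 8220 = 197280000/1001.
Difference = 197280/1001 frames (≈ 197.0829); B is behind A.

197280/1001 frames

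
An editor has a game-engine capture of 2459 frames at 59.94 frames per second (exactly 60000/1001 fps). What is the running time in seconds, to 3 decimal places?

41.024 seconds

Running time = 2459 × 1001/60000 = 2461459/60000 s ≈ 41.024 s.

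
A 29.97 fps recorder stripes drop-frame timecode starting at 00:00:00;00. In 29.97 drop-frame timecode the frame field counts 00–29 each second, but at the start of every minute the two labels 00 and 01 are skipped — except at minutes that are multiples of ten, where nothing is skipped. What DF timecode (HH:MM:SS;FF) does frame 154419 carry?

01:25:52;13

Ten DF minutes hold 17982 frames, so frame 154419 lies in block 8 (frames 143856–161837) with 10563 frames into that block.
The block's first minute is 1800 frames and the rest 1798 each; 10563 frames reaches minute 5, so 8 × 18 + 5 × 2 = 154 labels have been skipped so far.
Adding those back, label number 154419 + 154 = 154573 at 30 labels/s is 5152 s + 13 f = 1 h 25 min 52 s frame 13, i.e. 01:25:52;13.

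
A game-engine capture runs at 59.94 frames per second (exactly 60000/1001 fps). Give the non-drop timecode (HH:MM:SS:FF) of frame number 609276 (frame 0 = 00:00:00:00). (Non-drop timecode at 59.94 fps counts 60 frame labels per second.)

02:49:14:36

609276 ÷ 60 = 10154 full seconds, remainder 36 frames.
10154 s = 2 h 49 min 14 s.
Timecode: 02:49:14:36.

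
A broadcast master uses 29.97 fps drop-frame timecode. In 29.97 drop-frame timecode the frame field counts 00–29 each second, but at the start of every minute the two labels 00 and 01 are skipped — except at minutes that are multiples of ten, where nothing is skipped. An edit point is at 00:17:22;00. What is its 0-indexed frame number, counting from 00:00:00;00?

31228

As if non-drop at 30 labels/s: (0 × 3600 + 17 × 60 + 22) × 30 + 0 = 31260.
Minute boundaries passed: 17; those not divisible by 10: 17 − 1 = 16; dropped labels = 2 × 16 = 32.
Actual frame index = 31260 − 32 = 31228.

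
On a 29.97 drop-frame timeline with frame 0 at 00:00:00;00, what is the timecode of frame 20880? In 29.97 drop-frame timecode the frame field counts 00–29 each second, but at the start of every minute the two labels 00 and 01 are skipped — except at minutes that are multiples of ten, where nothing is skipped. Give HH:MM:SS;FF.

Ten DF minutes hold 17982 frames, so frame 20880 lies in block 1 (frames 17982–35963) with 2898 frames into that block.
The block's first minute is 1800 frames and the rest 1798 each; 2898 frames reaches minute 1, so 1 × 18 + 1 × 2 = 20 labels have been skipped so far.
Adding those back, label number 20880 + 20 = 20900 at 30 labels/s is 696 s + 20 f = 0 h 11 min 36 s frame 20, i.e. 00:11:36;20.

00:11:36;20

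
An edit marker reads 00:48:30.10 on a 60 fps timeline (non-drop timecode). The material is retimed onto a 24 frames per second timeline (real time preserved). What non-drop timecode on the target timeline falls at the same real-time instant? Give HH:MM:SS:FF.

Source frame index: (0×3600 + 48×60 + 30) × 60 + 10 = 174610.
Real time: 174610 / (60) = 17461/6 s.
Target frame: (17461/6) × (24) = 69844.
At 24 labels/s: frame 69844 → 00:48:30:04.

00:48:30:04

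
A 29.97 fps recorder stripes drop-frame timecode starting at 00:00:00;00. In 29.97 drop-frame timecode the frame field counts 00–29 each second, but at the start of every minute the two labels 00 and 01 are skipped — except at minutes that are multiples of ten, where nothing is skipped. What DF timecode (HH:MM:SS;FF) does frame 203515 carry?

01:53:10;19

Ten DF minutes hold 17982 frames, so frame 203515 lies in block 11 (frames 197802–215783) with 5713 frames into that block.
The block's first minute is 1800 frames and the rest 1798 each; 5713 frames reaches minute 3, so 11 × 18 + 3 × 2 = 204 labels have been skipped so far.
Adding those back, label number 203515 + 204 = 203719 at 30 labels/s is 6790 s + 19 f = 1 h 53 min 10 s frame 19, i.e. 01:53:10;19.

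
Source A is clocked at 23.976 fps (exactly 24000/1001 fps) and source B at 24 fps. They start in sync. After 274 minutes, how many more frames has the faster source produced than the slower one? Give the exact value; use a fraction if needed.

274 min = 16440 s.
A emits 24000/1001 × 16440 = 394560000/1001 frames; B emits 24 × 16440 = 394560.
Difference = 394560/1001 frames (≈ 394.1658); B is ahead of A.

394560/1001 frames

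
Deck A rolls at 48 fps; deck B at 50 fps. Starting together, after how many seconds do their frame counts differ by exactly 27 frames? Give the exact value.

13.5 seconds

The gap grows by |50 − 48| = 2 frames per second.
Time for a 27-frame gap: 27 ÷ (2) = 13.5 s.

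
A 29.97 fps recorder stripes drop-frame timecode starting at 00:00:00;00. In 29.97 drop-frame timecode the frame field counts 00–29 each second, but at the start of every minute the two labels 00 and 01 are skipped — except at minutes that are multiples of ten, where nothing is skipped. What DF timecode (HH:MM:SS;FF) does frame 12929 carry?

00:07:11;13

Each 10-minute DF block holds 10 × 60 × 30 − 9 × 2 = 17982 frames. 12929 ÷ 17982 → 0 full blocks, remainder 12929.
Within the partial block the first minute is 1800 frames and each further minute 1798, so 7 further minute boundaries passed. Total skipped labels = 18 × 0 + 2 × 7 = 14.
Non-drop label index = 12929 + 14 = 12943; at 30 labels/s that is 00:07:11:13, i.e. DF 00:07:11;13.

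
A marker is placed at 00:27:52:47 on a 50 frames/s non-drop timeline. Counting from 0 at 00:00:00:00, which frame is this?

frame 83647

Total seconds to the label: (0 × 3600 + 27 × 60 + 52) = 1672.
Frame index = 1672 × 50 + 47 = 83647.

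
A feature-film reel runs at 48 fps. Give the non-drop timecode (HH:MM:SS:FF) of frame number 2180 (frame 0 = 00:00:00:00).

00:00:45:20

2180 ÷ 48 = 45 full seconds, remainder 20 frames.
45 s = 0 h 0 min 45 s.
Timecode: 00:00:45:20.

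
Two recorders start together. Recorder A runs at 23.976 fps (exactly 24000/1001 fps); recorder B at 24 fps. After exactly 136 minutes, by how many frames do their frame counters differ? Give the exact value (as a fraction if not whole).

136 min = 8160 s.
A emits 24000/1001 × 8160 = 195840000/1001 frames; B emits 24 × 8160 = 195840.
Difference = 195840/1001 frames (≈ 195.6444); B is ahead of A.

195840/1001 frames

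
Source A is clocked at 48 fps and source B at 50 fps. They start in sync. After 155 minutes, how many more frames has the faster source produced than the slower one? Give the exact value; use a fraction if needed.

18600 frames

155 min = 9300 s.
A emits 48 × 9300 = 446400 frames; B emits 50 × 9300 = 465000.
Difference = 18600 frames; B is ahead of A.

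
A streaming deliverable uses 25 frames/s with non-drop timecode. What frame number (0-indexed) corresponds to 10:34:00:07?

951007

Total seconds to the label: (10 × 3600 + 34 × 60 + 0) = 38040.
Frame index = 38040 × 25 + 7 = 951007.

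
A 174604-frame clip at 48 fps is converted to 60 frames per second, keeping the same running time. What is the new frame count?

218255 frames

Target frames = source frames × (target rate / source rate) = 174604 × (60)/(48) = 174604 × 5/4 = 218255.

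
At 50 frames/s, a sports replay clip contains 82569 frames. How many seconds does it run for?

Running time = 82569 / (50) = 1651.38 s.

1651.38 seconds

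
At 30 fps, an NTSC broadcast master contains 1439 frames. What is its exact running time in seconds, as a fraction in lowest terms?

1439/30 seconds

Running time = 1439 ÷ (30) = 1439 × 1/30 = 1439/30 s.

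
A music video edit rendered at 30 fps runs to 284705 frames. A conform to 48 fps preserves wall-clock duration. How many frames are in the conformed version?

455528 frames

Target frames = source frames × (target rate / source rate) = 284705 × (48)/(30) = 284705 × 8/5 = 455528.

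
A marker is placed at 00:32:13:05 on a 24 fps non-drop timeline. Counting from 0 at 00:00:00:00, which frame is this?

frame 46397

Total seconds to the label: (0 × 3600 + 32 × 60 + 13) = 1933.
Frame index = 1933 × 24 + 5 = 46397.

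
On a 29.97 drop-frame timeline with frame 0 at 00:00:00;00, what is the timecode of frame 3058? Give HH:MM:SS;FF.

00:01:42;00

Each 10-minute DF block holds 10 × 60 × 30 − 9 × 2 = 17982 frames. 3058 ÷ 17982 → 0 full blocks, remainder 3058.
Within the partial block the first minute is 1800 frames and each further minute 1798, so 1 further minute boundary passed. Total skipped labels = 18 × 0 + 2 × 1 = 2.
Non-drop label index = 3058 + 2 = 3060; at 30 labels/s that is 00:01:42:00, i.e. DF 00:01:42;00.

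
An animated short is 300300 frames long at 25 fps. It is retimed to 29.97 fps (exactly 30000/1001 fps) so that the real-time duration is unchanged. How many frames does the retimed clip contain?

360000 frames

Target frames = source frames × (target rate / source rate) = 300300 × (30000/1001)/(25) = 300300 × 1200/1001 = 360000.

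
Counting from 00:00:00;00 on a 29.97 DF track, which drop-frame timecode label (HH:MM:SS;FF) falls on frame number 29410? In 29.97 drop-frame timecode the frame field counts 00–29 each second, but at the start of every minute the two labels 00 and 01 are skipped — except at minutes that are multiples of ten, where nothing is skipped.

Ten DF minutes hold 17982 frames, so frame 29410 lies in block 1 (frames 17982–35963) with 11428 frames into that block.
The block's first minute is 1800 frames and the rest 1798 each; 11428 frames reaches minute 6, so 1 × 18 + 6 × 2 = 30 labels have been skipped so far.
Adding those back, label number 29410 + 30 = 29440 at 30 labels/s is 981 s + 10 f = 0 h 16 min 21 s frame 10, i.e. 00:16:21;10.

00:16:21;10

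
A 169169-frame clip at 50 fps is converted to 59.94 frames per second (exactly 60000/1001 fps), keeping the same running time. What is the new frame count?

Target frames = source frames × (target rate / source rate) = 169169 × (60000/1001)/(50) = 169169 × 1200/1001 = 202800.

202800 frames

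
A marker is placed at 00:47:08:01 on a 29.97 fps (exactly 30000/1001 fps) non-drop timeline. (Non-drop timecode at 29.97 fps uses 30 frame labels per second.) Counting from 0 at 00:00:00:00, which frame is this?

84841

Total seconds to the label: (0 × 3600 + 47 × 60 + 8) = 2828.
Frame index = 2828 × 30 + 1 = 84841.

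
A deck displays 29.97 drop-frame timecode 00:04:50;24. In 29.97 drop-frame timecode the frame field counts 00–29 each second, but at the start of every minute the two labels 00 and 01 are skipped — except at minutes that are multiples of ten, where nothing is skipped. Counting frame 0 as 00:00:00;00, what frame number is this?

As if non-drop at 30 labels/s: (0 × 3600 + 4 × 60 + 50) × 30 + 24 = 8724.
Minute boundaries passed: 4; those not divisible by 10: 4 − 0 = 4; dropped labels = 2 × 4 = 8.
Actual frame index = 8724 − 8 = 8716.

8716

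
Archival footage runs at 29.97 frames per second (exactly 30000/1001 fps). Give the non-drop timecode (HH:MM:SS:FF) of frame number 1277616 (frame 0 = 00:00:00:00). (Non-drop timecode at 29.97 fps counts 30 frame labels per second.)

11:49:47:06

1277616 ÷ 30 = 42587 full seconds, remainder 6 frames.
42587 s = 11 h 49 min 47 s.
Timecode: 11:49:47:06.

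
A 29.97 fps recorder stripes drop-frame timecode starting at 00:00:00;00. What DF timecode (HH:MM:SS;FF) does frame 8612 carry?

Ten DF minutes hold 17982 frames, so frame 8612 lies in block 0 (frames 0–17981) with 8612 frames into that block.
The block's first minute is 1800 frames and the rest 1798 each; 8612 frames reaches minute 4, so 0 × 18 + 4 × 2 = 8 labels have been skipped so far.
Adding those back, label number 8612 + 8 = 8620 at 30 labels/s is 287 s + 10 f = 0 h 4 min 47 s frame 10, i.e. 00:04:47;10.

00:04:47;10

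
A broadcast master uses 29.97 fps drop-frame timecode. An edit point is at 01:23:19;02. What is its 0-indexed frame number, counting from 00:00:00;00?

149822

Complete 10-minute blocks: 8, each 17982 frames → 143856.
Remaining 3 whole minutes in the current block: 1800 + 2 × 1798 = 5396 frames.
Within the current minute: 19 × 30 + 2 − 2 = 570 (labels ;00/;01 skipped at this minute). Total = 143856 + 5396 + 570 = 149822.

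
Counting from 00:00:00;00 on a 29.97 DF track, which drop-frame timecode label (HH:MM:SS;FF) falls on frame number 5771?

00:03:12;17

Each 10-minute DF block holds 10 × 60 × 30 − 9 × 2 = 17982 frames. 5771 ÷ 17982 → 0 full blocks, remainder 5771.
Within the partial block the first minute is 1800 frames and each further minute 1798, so 3 further minute boundaries passed. Total skipped labels = 18 × 0 + 2 × 3 = 6.
Non-drop label index = 5771 + 6 = 5777; at 30 labels/s that is 00:03:12:17, i.e. DF 00:03:12;17.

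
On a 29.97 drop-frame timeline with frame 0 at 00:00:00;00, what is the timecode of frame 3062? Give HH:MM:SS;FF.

00:01:42;04

Ten DF minutes hold 17982 frames, so frame 3062 lies in block 0 (frames 0–17981) with 3062 frames into that block.
The block's first minute is 1800 frames and the rest 1798 each; 3062 frames reaches minute 1, so 0 × 18 + 1 × 2 = 2 labels have been skipped so far.
Adding those back, label number 3062 + 2 = 3064 at 30 labels/s is 102 s + 4 f = 0 h 1 min 42 s frame 4, i.e. 00:01:42;04.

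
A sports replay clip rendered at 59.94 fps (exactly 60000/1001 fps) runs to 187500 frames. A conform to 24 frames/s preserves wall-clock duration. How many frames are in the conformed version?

Target frames = source frames × (target rate / source rate) = 187500 × (24)/(60000/1001) = 187500 × 1001/2500 = 75075.

75075 frames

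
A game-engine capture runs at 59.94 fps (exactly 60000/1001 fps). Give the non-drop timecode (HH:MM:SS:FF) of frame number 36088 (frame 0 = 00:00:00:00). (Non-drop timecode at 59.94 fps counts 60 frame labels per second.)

36088 ÷ 60 = 601 full seconds, remainder 28 frames.
601 s = 0 h 10 min 1 s.
Timecode: 00:10:01:28.

00:10:01:28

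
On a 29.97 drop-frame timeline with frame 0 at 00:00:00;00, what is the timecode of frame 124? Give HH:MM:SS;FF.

00:00:04;04

Ten DF minutes hold 17982 frames, so frame 124 lies in block 0 (frames 0–17981) with 124 frames into that block.
The block's first minute is 1800 frames and the rest 1798 each; 124 frames reaches minute 0, so 0 × 18 + 0 × 2 = 0 labels have been skipped so far.
Adding those back, label number 124 + 0 = 124 at 30 labels/s is 4 s + 4 f = 0 h 0 min 4 s frame 4, i.e. 00:00:04;04.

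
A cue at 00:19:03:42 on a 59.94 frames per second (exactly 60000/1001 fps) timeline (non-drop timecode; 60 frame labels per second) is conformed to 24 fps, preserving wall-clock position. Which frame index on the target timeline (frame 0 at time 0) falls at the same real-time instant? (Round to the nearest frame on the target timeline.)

frame 27476

Source frame index: (0×3600 + 19×60 + 3) × 60 + 42 = 68622.
Real time: 68622 / (60000/1001) = 11448437/10000 s.
Target frame: (11448437/10000) × (24) = 34345311/1250 ≈ 27476.249 → 27476.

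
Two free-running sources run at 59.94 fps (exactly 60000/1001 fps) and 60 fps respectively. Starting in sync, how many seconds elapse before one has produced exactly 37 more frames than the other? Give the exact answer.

The gap grows by |60 − 60000/1001| = 60/1001 frames per second.
Time for a 37-frame gap: 37 ÷ (60/1001) = 37037/60 s.

37037/60 seconds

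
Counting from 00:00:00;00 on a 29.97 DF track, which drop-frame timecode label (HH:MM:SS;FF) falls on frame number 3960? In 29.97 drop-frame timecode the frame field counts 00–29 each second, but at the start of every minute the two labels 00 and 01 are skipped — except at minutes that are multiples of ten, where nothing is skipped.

00:02:12;04

Each 10-minute DF block holds 10 × 60 × 30 − 9 × 2 = 17982 frames. 3960 ÷ 17982 → 0 full blocks, remainder 3960.
Within the partial block the first minute is 1800 frames and each further minute 1798, so 2 further minute boundaries passed. Total skipped labels = 18 × 0 + 2 × 2 = 4.
Non-drop label index = 3960 + 4 = 3964; at 30 labels/s that is 00:02:12:04, i.e. DF 00:02:12;04.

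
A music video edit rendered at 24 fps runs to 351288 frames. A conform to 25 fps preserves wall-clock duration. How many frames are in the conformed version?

Target frames = source frames × (target rate / source rate) = 351288 × (25)/(24) = 351288 × 25/24 = 365925.

365925 frames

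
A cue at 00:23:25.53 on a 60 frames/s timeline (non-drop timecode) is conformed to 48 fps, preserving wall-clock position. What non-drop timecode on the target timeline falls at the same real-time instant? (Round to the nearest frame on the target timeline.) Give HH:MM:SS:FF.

Source frame index: (0×3600 + 23×60 + 25) × 60 + 53 = 84353.
Real time: 84353 / (60) = 84353/60 s.
Target frame: (84353/60) × (48) = 337412/5 ≈ 67482.400 → 67482.
At 48 labels/s: frame 67482 → 00:23:25:42.

00:23:25:42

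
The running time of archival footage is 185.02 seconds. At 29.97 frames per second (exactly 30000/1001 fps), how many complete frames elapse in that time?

Frames = 185.02 × 30000/1001 = 504600/91 ≈ 5545.0549.
Complete frames: 5545.

5545 frames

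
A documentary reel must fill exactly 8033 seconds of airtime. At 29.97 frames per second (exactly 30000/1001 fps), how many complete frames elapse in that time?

Frames = 8033 × 30000/1001 = 240990000/1001 ≈ 240749.2507.
Complete frames: 240749.

240749 frames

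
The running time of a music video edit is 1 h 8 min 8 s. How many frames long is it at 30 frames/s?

122640 frames

1 h 8 min 8 s = 4088 s.
Frames = 4088 × 30 = 122640.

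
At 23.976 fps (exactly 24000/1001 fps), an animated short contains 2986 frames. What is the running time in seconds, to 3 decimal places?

124.541 seconds

Running time = 2986 × 1001/24000 = 1494493/12000 s ≈ 124.541 s.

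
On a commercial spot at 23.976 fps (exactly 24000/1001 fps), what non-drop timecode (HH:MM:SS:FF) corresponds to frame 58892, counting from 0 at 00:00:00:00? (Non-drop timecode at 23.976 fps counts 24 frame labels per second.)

00:40:53:20

58892 ÷ 24 = 2453 full seconds, remainder 20 frames.
2453 s = 0 h 40 min 53 s.
Timecode: 00:40:53:20.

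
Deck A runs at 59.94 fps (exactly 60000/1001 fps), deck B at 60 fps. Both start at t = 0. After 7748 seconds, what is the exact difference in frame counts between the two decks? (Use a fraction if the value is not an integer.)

A emits 60000/1001 × 7748 = 35760000/77 frames; B emits 60 × 7748 = 464880.
Difference = 35760/77 frames (≈ 464.4156); B is ahead of A.

35760/77 frames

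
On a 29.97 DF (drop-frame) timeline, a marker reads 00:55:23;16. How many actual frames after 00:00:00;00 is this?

99606

As if non-drop at 30 labels/s: (0 × 3600 + 55 × 60 + 23) × 30 + 16 = 99706.
Minute boundaries passed: 55; those not divisible by 10: 55 − 5 = 50; dropped labels = 2 × 50 = 100.
Actual frame index = 99706 − 100 = 99606.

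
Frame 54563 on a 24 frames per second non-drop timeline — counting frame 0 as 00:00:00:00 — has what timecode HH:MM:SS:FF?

00:37:53:11

54563 ÷ 24 = 2273 full seconds, remainder 11 frames.
2273 s = 0 h 37 min 53 s.
Timecode: 00:37:53:11.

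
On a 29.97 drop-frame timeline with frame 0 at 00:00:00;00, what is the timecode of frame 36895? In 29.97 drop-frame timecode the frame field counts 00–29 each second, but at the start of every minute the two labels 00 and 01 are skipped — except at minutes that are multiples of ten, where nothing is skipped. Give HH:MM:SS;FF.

00:20:31;01

Each 10-minute DF block holds 10 × 60 × 30 − 9 × 2 = 17982 frames. 36895 ÷ 17982 → 2 full blocks, remainder 931.
Within the partial block the first minute is 1800 frames and each further minute 1798, so 0 further minute boundaries passed. Total skipped labels = 18 × 2 + 2 × 0 = 36.
Non-drop label index = 36895 + 36 = 36931; at 30 labels/s that is 00:20:31:01, i.e. DF 00:20:31;01.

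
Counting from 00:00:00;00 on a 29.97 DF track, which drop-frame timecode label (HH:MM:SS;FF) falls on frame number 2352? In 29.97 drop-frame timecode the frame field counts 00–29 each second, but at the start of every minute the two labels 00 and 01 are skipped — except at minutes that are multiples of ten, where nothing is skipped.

00:01:18;14

Each 10-minute DF block holds 10 × 60 × 30 − 9 × 2 = 17982 frames. 2352 ÷ 17982 → 0 full blocks, remainder 2352.
Within the partial block the first minute is 1800 frames and each further minute 1798, so 1 further minute boundary passed. Total skipped labels = 18 × 0 + 2 × 1 = 2.
Non-drop label index = 2352 + 2 = 2354; at 30 labels/s that is 00:01:18:14, i.e. DF 00:01:18;14.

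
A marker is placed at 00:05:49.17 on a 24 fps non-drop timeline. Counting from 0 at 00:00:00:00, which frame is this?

frame 8393

Total seconds to the label: (0 × 3600 + 5 × 60 + 49) = 349.
Frame index = 349 × 24 + 17 = 8393.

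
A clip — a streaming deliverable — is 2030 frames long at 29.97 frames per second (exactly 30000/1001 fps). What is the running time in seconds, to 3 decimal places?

Running time = 2030 × 1001/30000 = 203203/3000 s ≈ 67.734 s.

67.734 seconds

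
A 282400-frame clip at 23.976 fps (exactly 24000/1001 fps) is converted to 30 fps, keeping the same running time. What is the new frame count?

Target frames = source frames × (target rate / source rate) = 282400 × (30)/(24000/1001) = 282400 × 1001/800 = 353353.

353353 frames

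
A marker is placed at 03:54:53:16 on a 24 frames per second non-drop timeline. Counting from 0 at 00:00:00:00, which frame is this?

Total seconds to the label: (3 × 3600 + 54 × 60 + 53) = 14093.
Frame index = 14093 × 24 + 16 = 338248.

frame 338248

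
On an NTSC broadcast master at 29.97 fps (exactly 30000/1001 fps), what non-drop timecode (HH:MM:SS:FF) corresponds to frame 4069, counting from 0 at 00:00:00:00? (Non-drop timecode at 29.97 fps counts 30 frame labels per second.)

4069 ÷ 30 = 135 full seconds, remainder 19 frames.
135 s = 0 h 2 min 15 s.
Timecode: 00:02:15:19.

00:02:15:19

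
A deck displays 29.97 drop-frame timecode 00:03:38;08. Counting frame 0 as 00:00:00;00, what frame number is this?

6542

As if non-drop at 30 labels/s: (0 × 3600 + 3 × 60 + 38) × 30 + 8 = 6548.
Minute boundaries passed: 3; those not divisible by 10: 3 − 0 = 3; dropped labels = 2 × 3 = 6.
Actual frame index = 6548 − 6 = 6542.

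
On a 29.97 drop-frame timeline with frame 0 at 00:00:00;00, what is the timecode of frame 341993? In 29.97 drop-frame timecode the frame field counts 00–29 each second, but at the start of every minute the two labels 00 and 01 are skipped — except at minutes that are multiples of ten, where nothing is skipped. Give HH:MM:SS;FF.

03:10:11;05

Each 10-minute DF block holds 10 × 60 × 30 − 9 × 2 = 17982 frames. 341993 ÷ 17982 → 19 full blocks, remainder 335.
Within the partial block the first minute is 1800 frames and each further minute 1798, so 0 further minute boundaries passed. Total skipped labels = 18 × 19 + 2 × 0 = 342.
Non-drop label index = 341993 + 342 = 342335; at 30 labels/s that is 03:10:11:05, i.e. DF 03:10:11;05.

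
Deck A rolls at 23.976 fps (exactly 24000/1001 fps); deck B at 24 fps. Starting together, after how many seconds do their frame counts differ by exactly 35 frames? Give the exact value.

35035/24 seconds

The gap grows by |24 − 24000/1001| = 24/1001 frames per second.
Time for a 35-frame gap: 35 ÷ (24/1001) = 35035/24 s.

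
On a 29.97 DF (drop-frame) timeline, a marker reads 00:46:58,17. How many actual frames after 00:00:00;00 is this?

84473

As if non-drop at 30 labels/s: (0 × 3600 + 46 × 60 + 58) × 30 + 17 = 84557.
Minute boundaries passed: 46; those not divisible by 10: 46 − 4 = 42; dropped labels = 2 × 42 = 84.
Actual frame index = 84557 − 84 = 84473.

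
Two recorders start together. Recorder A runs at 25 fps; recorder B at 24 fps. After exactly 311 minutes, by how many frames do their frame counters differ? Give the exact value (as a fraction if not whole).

18660 frames

311 min = 18660 s.
A emits 25 × 18660 = 466500 frames; B emits 24 × 18660 = 447840.
Difference = 18660 frames; B is behind A.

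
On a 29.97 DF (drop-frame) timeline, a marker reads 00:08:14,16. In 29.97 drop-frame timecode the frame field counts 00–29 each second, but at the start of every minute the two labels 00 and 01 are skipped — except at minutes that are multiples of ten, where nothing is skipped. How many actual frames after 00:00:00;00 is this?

14820

Complete 10-minute blocks: 0, each 17982 frames → 0.
Remaining 8 whole minutes in the current block: 1800 + 7 × 1798 = 14386 frames.
Within the current minute: 14 × 30 + 16 − 2 = 434 (labels ;00/;01 skipped at this minute). Total = 0 + 14386 + 434 = 14820.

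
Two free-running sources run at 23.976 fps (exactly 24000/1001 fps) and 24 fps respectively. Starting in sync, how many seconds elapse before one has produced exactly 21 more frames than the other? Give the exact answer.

The gap grows by |24 − 24000/1001| = 24/1001 frames per second.
Time for a 21-frame gap: 21 ÷ (24/1001) = 875.875 s.

875.875 seconds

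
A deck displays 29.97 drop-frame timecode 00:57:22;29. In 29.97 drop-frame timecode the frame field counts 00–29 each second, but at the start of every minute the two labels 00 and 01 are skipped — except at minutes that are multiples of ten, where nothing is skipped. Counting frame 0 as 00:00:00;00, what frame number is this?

103185

As if non-drop at 30 labels/s: (0 × 3600 + 57 × 60 + 22) × 30 + 29 = 103289.
Minute boundaries passed: 57; those not divisible by 10: 57 − 5 = 52; dropped labels = 2 × 52 = 104.
Actual frame index = 103289 − 104 = 103185.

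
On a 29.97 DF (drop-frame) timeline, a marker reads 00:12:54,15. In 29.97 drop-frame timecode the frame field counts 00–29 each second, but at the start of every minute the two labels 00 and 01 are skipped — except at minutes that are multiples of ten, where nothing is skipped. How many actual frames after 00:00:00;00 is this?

Complete 10-minute blocks: 1, each 17982 frames → 17982.
Remaining 2 whole minutes in the current block: 1800 + 1 × 1798 = 3598 frames.
Within the current minute: 54 × 30 + 15 − 2 = 1633 (labels ;00/;01 skipped at this minute). Total = 17982 + 3598 + 1633 = 23213.

23213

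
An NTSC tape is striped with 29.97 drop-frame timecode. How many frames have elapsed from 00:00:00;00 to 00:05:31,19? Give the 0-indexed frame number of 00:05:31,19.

As if non-drop at 30 labels/s: (0 × 3600 + 5 × 60 + 31) × 30 + 19 = 9949.
Minute boundaries passed: 5; those not divisible by 10: 5 − 0 = 5; dropped labels = 2 × 5 = 10.
Actual frame index = 9949 − 10 = 9939.

9939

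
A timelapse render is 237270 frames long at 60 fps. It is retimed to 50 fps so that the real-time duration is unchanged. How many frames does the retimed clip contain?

197725 frames

Target frames = source frames × (target rate / source rate) = 237270 × (50)/(60) = 237270 × 5/6 = 197725.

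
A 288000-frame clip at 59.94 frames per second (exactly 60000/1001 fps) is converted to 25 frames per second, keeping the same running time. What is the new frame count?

Target frames = source frames × (target rate / source rate) = 288000 × (25)/(60000/1001) = 288000 × 1001/2400 = 120120.

120120 frames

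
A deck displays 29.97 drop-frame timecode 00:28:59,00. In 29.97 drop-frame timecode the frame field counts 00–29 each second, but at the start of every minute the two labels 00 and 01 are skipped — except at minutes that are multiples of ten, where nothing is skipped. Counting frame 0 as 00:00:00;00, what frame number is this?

52118

As if non-drop at 30 labels/s: (0 × 3600 + 28 × 60 + 59) × 30 + 0 = 52170.
Minute boundaries passed: 28; those not divisible by 10: 28 − 2 = 26; dropped labels = 2 × 26 = 52.
Actual frame index = 52170 − 52 = 52118.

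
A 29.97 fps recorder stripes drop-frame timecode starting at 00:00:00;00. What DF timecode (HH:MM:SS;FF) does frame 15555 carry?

Each 10-minute DF block holds 10 × 60 × 30 − 9 × 2 = 17982 frames. 15555 ÷ 17982 → 0 full blocks, remainder 15555.
Within the partial block the first minute is 1800 frames and each further minute 1798, so 8 further minute boundaries passed. Total skipped labels = 18 × 0 + 2 × 8 = 16.
Non-drop label index = 15555 + 16 = 15571; at 30 labels/s that is 00:08:39:01, i.e. DF 00:08:39;01.

00:08:39;01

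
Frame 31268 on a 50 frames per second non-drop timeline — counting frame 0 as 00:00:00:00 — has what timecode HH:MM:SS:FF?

31268 ÷ 50 = 625 full seconds, remainder 18 frames.
625 s = 0 h 10 min 25 s.
Timecode: 00:10:25:18.

00:10:25:18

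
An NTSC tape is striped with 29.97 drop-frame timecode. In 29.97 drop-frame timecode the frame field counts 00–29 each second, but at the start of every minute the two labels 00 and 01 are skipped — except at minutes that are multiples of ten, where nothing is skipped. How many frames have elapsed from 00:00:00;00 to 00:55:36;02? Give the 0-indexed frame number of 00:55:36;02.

99982

Complete 10-minute blocks: 5, each 17982 frames → 89910.
Remaining 5 whole minutes in the current block: 1800 + 4 × 1798 = 8992 frames.
Within the current minute: 36 × 30 + 2 − 2 = 1080 (labels ;00/;01 skipped at this minute). Total = 89910 + 8992 + 1080 = 99982.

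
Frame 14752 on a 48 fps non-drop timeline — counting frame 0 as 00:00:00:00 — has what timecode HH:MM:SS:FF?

14752 ÷ 48 = 307 full seconds, remainder 16 frames.
307 s = 0 h 5 min 7 s.
Timecode: 00:05:07:16.

00:05:07:16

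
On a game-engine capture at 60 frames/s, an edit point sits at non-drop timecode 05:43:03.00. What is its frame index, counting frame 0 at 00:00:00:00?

Total seconds to the label: (5 × 3600 + 43 × 60 + 3) = 20583.
Frame index = 20583 × 60 + 0 = 1234980.

1234980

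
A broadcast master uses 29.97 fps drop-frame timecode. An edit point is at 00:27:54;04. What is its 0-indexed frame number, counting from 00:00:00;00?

As if non-drop at 30 labels/s: (0 × 3600 + 27 × 60 + 54) × 30 + 4 = 50224.
Minute boundaries passed: 27; those not divisible by 10: 27 − 2 = 25; dropped labels = 2 × 25 = 50.
Actual frame index = 50224 − 50 = 50174.

50174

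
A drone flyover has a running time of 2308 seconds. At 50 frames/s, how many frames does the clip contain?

115400 frames

Frames = 2308 × 50 = 115400.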